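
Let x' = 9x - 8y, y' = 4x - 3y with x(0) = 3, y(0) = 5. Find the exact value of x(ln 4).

-4068

A = [[9,-8],[4,-3]]; eigenvalues λ = 1, 5.
Eigenvectors: (-1,-1) for λ=1, (-2,-1) for λ=5.
From the initial condition, c_1 = -7, c_2 = 2.
x(ln 4) = (-7)(4^1)(-1) + (2)(4^5)(-2) = -4068.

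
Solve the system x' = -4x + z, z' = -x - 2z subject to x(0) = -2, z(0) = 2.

x(t) = 4te^(-3t) - 2e^(-3t), z(t) = 4te^(-3t) + 2e^(-3t)

Coefficient matrix A = [[-4, 1], [-1, -2]].
Characteristic polynomial det(A - λI) = λ^2 + 6λ + 9 = 0.
Single eigenvalue λ = -3 with algebraic multiplicity 2.
Eigenvector v = (1,1); generalized eigenvector w with (A-λI)w=v is (2,3).
General solution: e^(-3t)[K_1·v + K_2·(t·v + w)].
Applying x(0)=-2, z(0)=2 gives K_1=-10, K_2=4.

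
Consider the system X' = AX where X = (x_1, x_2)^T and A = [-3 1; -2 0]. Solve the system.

x_1(t) = -C_1e^(-2t) - C_2e^(-t), x_2(t) = -C_1e^(-2t) - 2C_2e^(-t)

Coefficient matrix A = [[-3, 1], [-2, 0]].
Characteristic polynomial det(A - λI) = λ^2 + 3λ + 2 = 0.
Eigenvalues λ = -2, -1.
For λ=-2: (A-λI) row 1 is [-1, 1], so an eigenvector is (-1, -1).
For λ=-1: (A-λI) row 1 is [-2, 1], so an eigenvector is (-1, -2).
General solution: C_1e^(-2t)(-1,-1) + C_2e^(-t)(-1,-2).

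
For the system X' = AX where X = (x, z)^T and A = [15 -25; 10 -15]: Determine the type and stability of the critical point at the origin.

center

A = [[15,-25],[10,-15]]; det(A-λI) = λ^2 + 25.
λ = 0 ± 5i: zero real part.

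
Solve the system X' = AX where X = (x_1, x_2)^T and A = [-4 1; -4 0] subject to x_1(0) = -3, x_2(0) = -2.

Coefficient matrix A = [[-4, 1], [-4, 0]].
Characteristic polynomial det(A - λI) = λ^2 + 4λ + 4 = 0.
Single eigenvalue λ = -2 with algebraic multiplicity 2.
Eigenvector v = (-1,-2); generalized eigenvector w with (A-λI)w=v is (0,-1).
General solution: e^(-2t)[c_1·v + c_2·(t·v + w)].
Applying x_1(0)=-3, x_2(0)=-2 gives c_1=3, c_2=-4.

x_1(t) = 4te^(-2t) - 3e^(-2t), x_2(t) = 8te^(-2t) - 2e^(-2t)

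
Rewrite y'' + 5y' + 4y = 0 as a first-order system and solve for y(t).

y(t) = c_1e^(-t) + c_2e^(-4t)

Let x_1 = y, x_2 = y'. Then x_1' = x_2 and x_2' = -4x_1 - 5x_2.
A = [[0,1],[-4,-5]]; det(A-λI) = λ^2 + 5λ + 4.
Eigenvalues λ = -1, -4 with eigenvectors (1,-1), (1,-4).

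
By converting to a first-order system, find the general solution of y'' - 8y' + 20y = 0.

y(t) = c_1e^(4t)cos(2t) + c_2e^(4t)sin(2t)

Let x_1 = y, x_2 = y'. Then x_1' = x_2 and x_2' = -20x_1 + 8x_2.
A = [[0,1],[-20,8]]; det(A-λI) = λ^2 - 8λ + 20.
Eigenvalues λ = 4 ± 2i.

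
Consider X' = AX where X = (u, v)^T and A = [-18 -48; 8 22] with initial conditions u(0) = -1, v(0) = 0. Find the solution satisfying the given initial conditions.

u(t) = 2e^(6t) - 3e^(-2t), v(t) = -e^(6t) + e^(-2t)

Coefficient matrix A = [[-18, -48], [8, 22]].
Characteristic polynomial det(A - λI) = λ^2 - 4λ - 12 = 0.
Eigenvalues λ = 6, -2.
For λ=6: (A-λI) row 1 is [-24, -48], so an eigenvector is (2, -1).
For λ=-2: (A-λI) row 1 is [-16, -48], so an eigenvector is (-3, 1).
General solution: K_1e^(6t)(2,-1) + K_2e^(-2t)(-3,1).
Applying u(0)=-1, v(0)=0 gives K_1=1, K_2=1.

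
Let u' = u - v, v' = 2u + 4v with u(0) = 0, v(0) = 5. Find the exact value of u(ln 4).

-240

A = [[1,-1],[2,4]]; eigenvalues λ = 2, 3.
Eigenvectors: (-1,1) for λ=2, (-1,2) for λ=3.
From the initial condition, c_1 = -5, c_2 = 5.
u(ln 4) = (-5)(4^2)(-1) + (5)(4^3)(-1) = -240.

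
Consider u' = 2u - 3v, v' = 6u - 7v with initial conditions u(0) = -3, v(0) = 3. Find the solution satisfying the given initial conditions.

Coefficient matrix A = [[2, -3], [6, -7]].
Characteristic polynomial det(A - λI) = λ^2 + 5λ + 4 = 0.
Eigenvalues λ = -1, -4.
For λ=-1: (A-λI) row 1 is [3, -3], so an eigenvector is (1, 1).
For λ=-4: (A-λI) row 1 is [6, -3], so an eigenvector is (1, 2).
General solution: c_1e^(-t)(1,1) + c_2e^(-4t)(1,2).
Applying u(0)=-3, v(0)=3 gives c_1=-9, c_2=6.

u(t) = -9e^(-t) + 6e^(-4t), v(t) = -9e^(-t) + 12e^(-4t)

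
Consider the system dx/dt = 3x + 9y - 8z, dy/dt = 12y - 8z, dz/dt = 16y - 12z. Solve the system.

Coefficient matrix A = [[3, 9, -8], [0, 12, -8], [0, 16, -12]].
det(A - λI) = 0 gives eigenvalues λ = 3, -4, 4.
For λ=3: eigenvector (1,0,0).
For λ=-4: eigenvector (-1,-1,-2).
For λ=4: eigenvector (1,1,1).
General solution: K_1e^(3t)(1,0,0) + K_2e^(-4t)(-1,-1,-2) + K_3e^(4t)(1,1,1).

x(t) = K_1e^(3t) - K_2e^(-4t) + K_3e^(4t), y(t) = -K_2e^(-4t) + K_3e^(4t), z(t) = -2K_2e^(-4t) + K_3e^(4t)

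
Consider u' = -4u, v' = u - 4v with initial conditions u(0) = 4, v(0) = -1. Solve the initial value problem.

u(t) = 4e^(-4t), v(t) = 4te^(-4t) - e^(-4t)

Coefficient matrix A = [[-4, 0], [1, -4]].
Characteristic polynomial det(A - λI) = λ^2 + 8λ + 16 = 0.
Single eigenvalue λ = -4 with algebraic multiplicity 2.
Eigenvector v = (0,-1); generalized eigenvector w with (A-λI)w=v is (-1,-2).
General solution: e^(-4t)[C_1·v + C_2·(t·v + w)].
Applying u(0)=4, v(0)=-1 gives C_1=9, C_2=-4.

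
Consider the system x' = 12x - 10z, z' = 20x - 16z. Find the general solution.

x(t) = K_1e^(-2t)sin(2t) - 2K_1e^(-2t)cos(2t) - 2K_2e^(-2t)sin(2t) - K_2e^(-2t)cos(2t), z(t) = K_1e^(-2t)sin(2t) - 3K_1e^(-2t)cos(2t) - 3K_2e^(-2t)sin(2t) - K_2e^(-2t)cos(2t)

Coefficient matrix A = [[12, -10], [20, -16]].
Characteristic polynomial det(A - λI) = λ^2 + 4λ + 8 = 0.
Eigenvalues λ = -2 ± 2i (complex conjugate pair).
For λ=-2+2i: an eigenvector is (-2,-3) - i(1,1) = (-2 - i, -3 - i).
A real fundamental pair from Re and Im of e^((-2+2i)t)v: X_1 = e^(-2t)(cos(2t)·(-2,-3) + sin(2t)·(1,1)), X_2 = e^(-2t)(sin(2t)·(-2,-3) - cos(2t)·(1,1)).
General solution: K_1X_1 + K_2X_2.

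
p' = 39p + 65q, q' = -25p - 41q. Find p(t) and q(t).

Coefficient matrix A = [[39, 65], [-25, -41]].
Characteristic polynomial det(A - λI) = λ^2 + 2λ + 26 = 0.
Eigenvalues λ = -1 ± 5i (complex conjugate pair).
For λ=-1+5i: an eigenvector is (3,-2) - i(-2,1) = (3 + 2i, -2 - i).
A real fundamental pair from Re and Im of e^((-1+5i)t)v: X_1 = e^(-t)(cos(5t)·(3,-2) + sin(5t)·(-2,1)), X_2 = e^(-t)(sin(5t)·(3,-2) - cos(5t)·(-2,1)).
General solution: C_1X_1 + C_2X_2.

p(t) = -2C_1e^(-t)sin(5t) + 3C_1e^(-t)cos(5t) + 3C_2e^(-t)sin(5t) + 2C_2e^(-t)cos(5t), q(t) = C_1e^(-t)sin(5t) - 2C_1e^(-t)cos(5t) - 2C_2e^(-t)sin(5t) - C_2e^(-t)cos(5t)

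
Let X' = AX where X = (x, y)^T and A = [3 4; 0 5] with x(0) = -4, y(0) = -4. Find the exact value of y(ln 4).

A = [[3,4],[0,5]]; eigenvalues λ = 3, 5.
Eigenvectors: (1,0) for λ=3, (2,1) for λ=5.
From the initial condition, c_1 = 4, c_2 = -4.
y(ln 4) = (4)(4^3)(0) + (-4)(4^5)(1) = -4096.

-4096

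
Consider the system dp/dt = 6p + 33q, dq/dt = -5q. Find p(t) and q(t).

p(t) = c_1e^(6t) - 3c_2e^(-5t), q(t) = c_2e^(-5t)

Coefficient matrix A = [[6, 33], [0, -5]].
Characteristic polynomial det(A - λI) = λ^2 - λ - 30 = 0.
Eigenvalues λ = 6, -5.
For λ=6: (A-λI) row 1 is [0, 33], so an eigenvector is (1, 0).
For λ=-5: (A-λI) row 1 is [11, 33], so an eigenvector is (-3, 1).
General solution: c_1e^(6t)(1,0) + c_2e^(-5t)(-3,1).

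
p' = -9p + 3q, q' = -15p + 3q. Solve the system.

p(t) = -C_1e^(-3t)sin(3t) + C_2e^(-3t)cos(3t), q(t) = -2C_1e^(-3t)sin(3t) - C_1e^(-3t)cos(3t) - C_2e^(-3t)sin(3t) + 2C_2e^(-3t)cos(3t)

Coefficient matrix A = [[-9, 3], [-15, 3]].
Characteristic polynomial det(A - λI) = λ^2 + 6λ + 18 = 0.
Eigenvalues λ = -3 ± 3i (complex conjugate pair).
For λ=-3+3i: an eigenvector is (0,-1) - i(-1,-2) = (0 + i, -1 + 2i).
A real fundamental pair from Re and Im of e^((-3+3i)t)v: X_1 = e^(-3t)(cos(3t)·(0,-1) + sin(3t)·(-1,-2)), X_2 = e^(-3t)(sin(3t)·(0,-1) - cos(3t)·(-1,-2)).
General solution: C_1X_1 + C_2X_2.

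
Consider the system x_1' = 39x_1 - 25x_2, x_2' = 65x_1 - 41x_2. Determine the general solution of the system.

x_1(t) = -K_1e^(-t)sin(5t) - 2K_1e^(-t)cos(5t) - 2K_2e^(-t)sin(5t) + K_2e^(-t)cos(5t), x_2(t) = -2K_1e^(-t)sin(5t) - 3K_1e^(-t)cos(5t) - 3K_2e^(-t)sin(5t) + 2K_2e^(-t)cos(5t)

Coefficient matrix A = [[39, -25], [65, -41]].
Characteristic polynomial det(A - λI) = λ^2 + 2λ + 26 = 0.
Eigenvalues λ = -1 ± 5i (complex conjugate pair).
For λ=-1+5i: an eigenvector is (-2,-3) - i(-1,-2) = (-2 + i, -3 + 2i).
A real fundamental pair from Re and Im of e^((-1+5i)t)v: X_1 = e^(-t)(cos(5t)·(-2,-3) + sin(5t)·(-1,-2)), X_2 = e^(-t)(sin(5t)·(-2,-3) - cos(5t)·(-1,-2)).
General solution: K_1X_1 + K_2X_2.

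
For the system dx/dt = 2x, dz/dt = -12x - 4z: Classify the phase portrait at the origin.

A = [[2,0],[-12,-4]]; det(A-λI) = λ^2 + 2λ - 8.
λ = -4, 2: opposite signs.

saddle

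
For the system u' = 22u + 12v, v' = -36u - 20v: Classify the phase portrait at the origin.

saddle

A = [[22,12],[-36,-20]]; det(A-λI) = λ^2 - 2λ - 8.
λ = -2, 4: opposite signs.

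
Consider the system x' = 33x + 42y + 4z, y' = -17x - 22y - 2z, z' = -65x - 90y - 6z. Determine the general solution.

x(t) = -5C_1e^(-t) - 2C_2e^(4t) - 2C_3e^(2t), y(t) = 3C_1e^(-t) + C_2e^(4t) + C_3e^(2t), z(t) = 11C_1e^(-t) + 4C_2e^(4t) + 5C_3e^(2t)

Coefficient matrix A = [[33, 42, 4], [-17, -22, -2], [-65, -90, -6]].
det(A - λI) = 0 gives eigenvalues λ = -1, 4, 2.
For λ=-1: eigenvector (-5,3,11).
For λ=4: eigenvector (-2,1,4).
For λ=2: eigenvector (-2,1,5).
General solution: C_1e^(-t)(-5,3,11) + C_2e^(4t)(-2,1,4) + C_3e^(2t)(-2,1,5).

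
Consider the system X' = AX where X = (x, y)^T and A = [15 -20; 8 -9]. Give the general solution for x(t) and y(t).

Coefficient matrix A = [[15, -20], [8, -9]].
Characteristic polynomial det(A - λI) = λ^2 - 6λ + 25 = 0.
Eigenvalues λ = 3 ± 4i (complex conjugate pair).
For λ=3+4i: an eigenvector is (1,1) - i(-2,-1) = (1 + 2i, 1 + i).
A real fundamental pair from Re and Im of e^((3+4i)t)v: X_1 = e^(3t)(cos(4t)·(1,1) + sin(4t)·(-2,-1)), X_2 = e^(3t)(sin(4t)·(1,1) - cos(4t)·(-2,-1)).
General solution: K_1X_1 + K_2X_2.

x(t) = -2K_1e^(3t)sin(4t) + K_1e^(3t)cos(4t) + K_2e^(3t)sin(4t) + 2K_2e^(3t)cos(4t), y(t) = -K_1e^(3t)sin(4t) + K_1e^(3t)cos(4t) + K_2e^(3t)sin(4t) + K_2e^(3t)cos(4t)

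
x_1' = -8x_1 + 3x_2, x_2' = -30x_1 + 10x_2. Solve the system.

x_1(t) = c_1e^(t)cos(3t) + c_2e^(t)sin(3t), x_2(t) = -c_1e^(t)sin(3t) + 3c_1e^(t)cos(3t) + 3c_2e^(t)sin(3t) + c_2e^(t)cos(3t)

Coefficient matrix A = [[-8, 3], [-30, 10]].
Characteristic polynomial det(A - λI) = λ^2 - 2λ + 10 = 0.
Eigenvalues λ = 1 ± 3i (complex conjugate pair).
For λ=1+3i: an eigenvector is (1,3) - i(0,-1) = (1, 3 + i).
A real fundamental pair from Re and Im of e^((1+3i)t)v: X_1 = e^(t)(cos(3t)·(1,3) + sin(3t)·(0,-1)), X_2 = e^(t)(sin(3t)·(1,3) - cos(3t)·(0,-1)).
General solution: c_1X_1 + c_2X_2.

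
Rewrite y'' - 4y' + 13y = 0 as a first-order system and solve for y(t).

y(t) = K_1e^(2t)cos(3t) + K_2e^(2t)sin(3t)

Let x_1 = y, x_2 = y'. Then x_1' = x_2 and x_2' = -13x_1 + 4x_2.
A = [[0,1],[-13,4]]; det(A-λI) = λ^2 - 4λ + 13.
Eigenvalues λ = 2 ± 3i.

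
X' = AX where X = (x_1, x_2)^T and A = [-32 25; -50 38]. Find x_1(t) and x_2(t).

Coefficient matrix A = [[-32, 25], [-50, 38]].
Characteristic polynomial det(A - λI) = λ^2 - 6λ + 34 = 0.
Eigenvalues λ = 3 ± 5i (complex conjugate pair).
For λ=3+5i: an eigenvector is (-1,-1) - i(2,3) = (-1 - 2i, -1 - 3i).
A real fundamental pair from Re and Im of e^((3+5i)t)v: X_1 = e^(3t)(cos(5t)·(-1,-1) + sin(5t)·(2,3)), X_2 = e^(3t)(sin(5t)·(-1,-1) - cos(5t)·(2,3)).
General solution: K_1X_1 + K_2X_2.

x_1(t) = 2K_1e^(3t)sin(5t) - K_1e^(3t)cos(5t) - K_2e^(3t)sin(5t) - 2K_2e^(3t)cos(5t), x_2(t) = 3K_1e^(3t)sin(5t) - K_1e^(3t)cos(5t) - K_2e^(3t)sin(5t) - 3K_2e^(3t)cos(5t)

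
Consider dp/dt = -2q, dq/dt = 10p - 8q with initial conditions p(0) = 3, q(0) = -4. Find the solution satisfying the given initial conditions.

Coefficient matrix A = [[0, -2], [10, -8]].
Characteristic polynomial det(A - λI) = λ^2 + 8λ + 20 = 0.
Eigenvalues λ = -4 ± 2i (complex conjugate pair).
For λ=-4+2i: an eigenvector is (0,1) - i(-1,-2) = (0 + i, 1 + 2i).
A real fundamental pair from Re and Im of e^((-4+2i)t)v: X_1 = e^(-4t)(cos(2t)·(0,1) + sin(2t)·(-1,-2)), X_2 = e^(-4t)(sin(2t)·(0,1) - cos(2t)·(-1,-2)).
General solution: K_1X_1 + K_2X_2.
Applying p(0)=3, q(0)=-4 gives K_1=-10, K_2=3.

p(t) = 10e^(-4t)sin(2t) + 3e^(-4t)cos(2t), q(t) = 23e^(-4t)sin(2t) - 4e^(-4t)cos(2t)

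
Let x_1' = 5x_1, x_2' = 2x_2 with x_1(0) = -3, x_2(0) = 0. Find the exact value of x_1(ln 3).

-729

A = [[5,0],[0,2]]; eigenvalues λ = 2, 5.
Eigenvectors: (0,-1) for λ=2, (1,0) for λ=5.
From the initial condition, c_1 = 0, c_2 = -3.
x_1(ln 3) = (0)(3^2)(0) + (-3)(3^5)(1) = -729.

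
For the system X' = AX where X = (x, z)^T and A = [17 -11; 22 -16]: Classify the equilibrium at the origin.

saddle

A = [[17,-11],[22,-16]]; det(A-λI) = λ^2 - λ - 30.
λ = -5, 6: opposite signs.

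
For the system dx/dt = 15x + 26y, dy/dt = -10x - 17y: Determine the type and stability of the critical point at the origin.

A = [[15,26],[-10,-17]]; det(A-λI) = λ^2 + 2λ + 5.
λ = -1 ± 2i: negative real part.

stable spiral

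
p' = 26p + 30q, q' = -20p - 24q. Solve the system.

Coefficient matrix A = [[26, 30], [-20, -24]].
Characteristic polynomial det(A - λI) = λ^2 - 2λ - 24 = 0.
Eigenvalues λ = 6, -4.
For λ=6: (A-λI) row 1 is [20, 30], so an eigenvector is (3, -2).
For λ=-4: (A-λI) row 1 is [30, 30], so an eigenvector is (1, -1).
General solution: c_1e^(6t)(3,-2) + c_2e^(-4t)(1,-1).

p(t) = 3c_1e^(6t) + c_2e^(-4t), q(t) = -2c_1e^(6t) - c_2e^(-4t)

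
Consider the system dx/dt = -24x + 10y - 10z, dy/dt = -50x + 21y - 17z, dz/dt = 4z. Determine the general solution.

Coefficient matrix A = [[-24, 10, -10], [-50, 21, -17], [0, 0, 4]].
det(A - λI) = 0 gives eigenvalues λ = 4, 1, -4.
For λ=4: eigenvector (0,1,1).
For λ=1: eigenvector (2,5,0).
For λ=-4: eigenvector (1,2,0).
General solution: K_1e^(4t)(0,1,1) + K_2e^(t)(2,5,0) + K_3e^(-4t)(1,2,0).

x(t) = 2K_2e^(t) + K_3e^(-4t), y(t) = K_1e^(4t) + 5K_2e^(t) + 2K_3e^(-4t), z(t) = K_1e^(4t)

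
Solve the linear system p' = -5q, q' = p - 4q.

p(t) = c_1e^(-2t)sin(t) - 2c_1e^(-2t)cos(t) - 2c_2e^(-2t)sin(t) - c_2e^(-2t)cos(t), q(t) = -c_1e^(-2t)cos(t) - c_2e^(-2t)sin(t)

Coefficient matrix A = [[0, -5], [1, -4]].
Characteristic polynomial det(A - λI) = λ^2 + 4λ + 5 = 0.
Eigenvalues λ = -2 ± i (complex conjugate pair).
For λ=-2+i: an eigenvector is (-2,-1) - i(1,0) = (-2 - i, -1).
A real fundamental pair from Re and Im of e^((-2+i)t)v: X_1 = e^(-2t)(cos(t)·(-2,-1) + sin(t)·(1,0)), X_2 = e^(-2t)(sin(t)·(-2,-1) - cos(t)·(1,0)).
General solution: c_1X_1 + c_2X_2.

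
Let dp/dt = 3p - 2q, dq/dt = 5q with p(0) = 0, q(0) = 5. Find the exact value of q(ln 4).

A = [[3,-2],[0,5]]; eigenvalues λ = 5, 3.
Eigenvectors: (-1,1) for λ=5, (1,0) for λ=3.
From the initial condition, c_1 = 5, c_2 = 5.
q(ln 4) = (5)(4^5)(1) + (5)(4^3)(0) = 5120.

5120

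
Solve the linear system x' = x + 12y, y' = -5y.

x(t) = -2c_1e^(-5t) - c_2e^(t), y(t) = c_1e^(-5t)

Coefficient matrix A = [[1, 12], [0, -5]].
Characteristic polynomial det(A - λI) = λ^2 + 4λ - 5 = 0.
Eigenvalues λ = -5, 1.
For λ=-5: (A-λI) row 1 is [6, 12], so an eigenvector is (-2, 1).
For λ=1: (A-λI) row 1 is [0, 12], so an eigenvector is (-1, 0).
General solution: c_1e^(-5t)(-2,1) + c_2e^(t)(-1,0).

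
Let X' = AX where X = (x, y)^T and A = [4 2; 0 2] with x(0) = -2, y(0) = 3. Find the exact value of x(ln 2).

A = [[4,2],[0,2]]; eigenvalues λ = 2, 4.
Eigenvectors: (-1,1) for λ=2, (1,0) for λ=4.
From the initial condition, c_1 = 3, c_2 = 1.
x(ln 2) = (3)(2^2)(-1) + (1)(2^4)(1) = 4.

4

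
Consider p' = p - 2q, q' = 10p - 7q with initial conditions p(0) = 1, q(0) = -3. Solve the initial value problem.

Coefficient matrix A = [[1, -2], [10, -7]].
Characteristic polynomial det(A - λI) = λ^2 + 6λ + 13 = 0.
Eigenvalues λ = -3 ± 2i (complex conjugate pair).
For λ=-3+2i: an eigenvector is (1,2) - i(0,1) = (1, 2 - i).
A real fundamental pair from Re and Im of e^((-3+2i)t)v: X_1 = e^(-3t)(cos(2t)·(1,2) + sin(2t)·(0,1)), X_2 = e^(-3t)(sin(2t)·(1,2) - cos(2t)·(0,1)).
General solution: C_1X_1 + C_2X_2.
Applying p(0)=1, q(0)=-3 gives C_1=1, C_2=5.

p(t) = 5e^(-3t)sin(2t) + e^(-3t)cos(2t), q(t) = 11e^(-3t)sin(2t) - 3e^(-3t)cos(2t)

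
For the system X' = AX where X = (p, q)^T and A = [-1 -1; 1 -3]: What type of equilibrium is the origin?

A = [[-1,-1],[1,-3]]; det(A-λI) = λ^2 + 4λ + 4.
repeated λ = -2 with a single eigenvector.

stable improper node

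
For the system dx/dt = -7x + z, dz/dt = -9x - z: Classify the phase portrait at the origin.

A = [[-7,1],[-9,-1]]; det(A-λI) = λ^2 + 8λ + 16.
repeated λ = -4 with a single eigenvector.

stable improper node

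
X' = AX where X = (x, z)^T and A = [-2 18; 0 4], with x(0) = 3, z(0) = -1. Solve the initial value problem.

Coefficient matrix A = [[-2, 18], [0, 4]].
Characteristic polynomial det(A - λI) = λ^2 - 2λ - 8 = 0.
Eigenvalues λ = 4, -2.
For λ=4: (A-λI) row 1 is [-6, 18], so an eigenvector is (-3, -1).
For λ=-2: (A-λI) row 1 is [0, 18], so an eigenvector is (1, 0).
General solution: c_1e^(4t)(-3,-1) + c_2e^(-2t)(1,0).
Applying x(0)=3, z(0)=-1 gives c_1=1, c_2=6.

x(t) = -3e^(4t) + 6e^(-2t), z(t) = -e^(4t)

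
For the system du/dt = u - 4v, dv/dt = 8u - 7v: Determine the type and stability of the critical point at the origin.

A = [[1,-4],[8,-7]]; det(A-λI) = λ^2 + 6λ + 25.
λ = -3 ± 4i: negative real part.

stable spiral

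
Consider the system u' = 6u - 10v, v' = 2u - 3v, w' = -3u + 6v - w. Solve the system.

u(t) = 2C_2e^(t) + 5C_3e^(2t), v(t) = C_2e^(t) + 2C_3e^(2t), w(t) = C_1e^(-t) - C_3e^(2t)

Coefficient matrix A = [[6, -10, 0], [2, -3, 0], [-3, 6, -1]].
det(A - λI) = 0 gives eigenvalues λ = -1, 1, 2.
For λ=-1: eigenvector (0,0,1).
For λ=1: eigenvector (2,1,0).
For λ=2: eigenvector (5,2,-1).
General solution: C_1e^(-t)(0,0,1) + C_2e^(t)(2,1,0) + C_3e^(2t)(5,2,-1).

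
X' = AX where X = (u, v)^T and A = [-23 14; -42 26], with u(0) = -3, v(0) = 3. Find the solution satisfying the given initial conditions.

u(t) = 15e^(5t) - 18e^(-2t), v(t) = 30e^(5t) - 27e^(-2t)

Coefficient matrix A = [[-23, 14], [-42, 26]].
Characteristic polynomial det(A - λI) = λ^2 - 3λ - 10 = 0.
Eigenvalues λ = -2, 5.
For λ=-2: (A-λI) row 1 is [-21, 14], so an eigenvector is (2, 3).
For λ=5: (A-λI) row 1 is [-28, 14], so an eigenvector is (-1, -2).
General solution: C_1e^(-2t)(2,3) + C_2e^(5t)(-1,-2).
Applying u(0)=-3, v(0)=3 gives C_1=-9, C_2=-15.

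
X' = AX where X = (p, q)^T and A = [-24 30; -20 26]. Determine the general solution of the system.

p(t) = -c_1e^(6t) - 3c_2e^(-4t), q(t) = -c_1e^(6t) - 2c_2e^(-4t)

Coefficient matrix A = [[-24, 30], [-20, 26]].
Characteristic polynomial det(A - λI) = λ^2 - 2λ - 24 = 0.
Eigenvalues λ = 6, -4.
For λ=6: (A-λI) row 1 is [-30, 30], so an eigenvector is (-1, -1).
For λ=-4: (A-λI) row 1 is [-20, 30], so an eigenvector is (-3, -2).
General solution: c_1e^(6t)(-1,-1) + c_2e^(-4t)(-3,-2).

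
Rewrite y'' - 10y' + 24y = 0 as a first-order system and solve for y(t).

Let x_1 = y, x_2 = y'. Then x_1' = x_2 and x_2' = -24x_1 + 10x_2.
A = [[0,1],[-24,10]]; det(A-λI) = λ^2 - 10λ + 24.
Eigenvalues λ = 4, 6 with eigenvectors (1,4), (1,6).

y(t) = C_1e^(4t) + C_2e^(6t)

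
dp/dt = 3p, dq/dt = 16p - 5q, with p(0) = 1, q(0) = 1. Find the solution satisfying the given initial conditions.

p(t) = e^(3t), q(t) = 2e^(3t) - e^(-5t)

Coefficient matrix A = [[3, 0], [16, -5]].
Characteristic polynomial det(A - λI) = λ^2 + 2λ - 15 = 0.
Eigenvalues λ = 3, -5.
For λ=3: (A-λI) row 2 is [16, -8], so an eigenvector is (-1, -2).
For λ=-5: (A-λI) row 1 is [8, 0], so an eigenvector is (0, -1).
General solution: c_1e^(3t)(-1,-2) + c_2e^(-5t)(0,-1).
Applying p(0)=1, q(0)=1 gives c_1=-1, c_2=1.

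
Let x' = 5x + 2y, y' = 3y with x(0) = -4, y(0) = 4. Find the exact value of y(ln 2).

A = [[5,2],[0,3]]; eigenvalues λ = 3, 5.
Eigenvectors: (-1,1) for λ=3, (1,0) for λ=5.
From the initial condition, c_1 = 4, c_2 = 0.
y(ln 2) = (4)(2^3)(1) + (0)(2^5)(0) = 32.

32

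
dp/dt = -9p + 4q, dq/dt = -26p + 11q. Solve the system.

p(t) = -K_1e^(t)sin(2t) + K_1e^(t)cos(2t) + K_2e^(t)sin(2t) + K_2e^(t)cos(2t), q(t) = -3K_1e^(t)sin(2t) + 2K_1e^(t)cos(2t) + 2K_2e^(t)sin(2t) + 3K_2e^(t)cos(2t)

Coefficient matrix A = [[-9, 4], [-26, 11]].
Characteristic polynomial det(A - λI) = λ^2 - 2λ + 5 = 0.
Eigenvalues λ = 1 ± 2i (complex conjugate pair).
For λ=1+2i: an eigenvector is (1,2) - i(-1,-3) = (1 + i, 2 + 3i).
A real fundamental pair from Re and Im of e^((1+2i)t)v: X_1 = e^(t)(cos(2t)·(1,2) + sin(2t)·(-1,-3)), X_2 = e^(t)(sin(2t)·(1,2) - cos(2t)·(-1,-3)).
General solution: K_1X_1 + K_2X_2.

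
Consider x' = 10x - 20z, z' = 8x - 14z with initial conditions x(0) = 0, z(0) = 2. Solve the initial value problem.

x(t) = -10e^(-2t)sin(4t), z(t) = -6e^(-2t)sin(4t) + 2e^(-2t)cos(4t)

Coefficient matrix A = [[10, -20], [8, -14]].
Characteristic polynomial det(A - λI) = λ^2 + 4λ + 20 = 0.
Eigenvalues λ = -2 ± 4i (complex conjugate pair).
For λ=-2+4i: an eigenvector is (2,1) - i(1,1) = (2 - i, 1 - i).
A real fundamental pair from Re and Im of e^((-2+4i)t)v: X_1 = e^(-2t)(cos(4t)·(2,1) + sin(4t)·(1,1)), X_2 = e^(-2t)(sin(4t)·(2,1) - cos(4t)·(1,1)).
General solution: K_1X_1 + K_2X_2.
Applying x(0)=0, z(0)=2 gives K_1=-2, K_2=-4.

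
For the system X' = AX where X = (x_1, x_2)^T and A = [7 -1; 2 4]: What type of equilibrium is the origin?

unstable node

A = [[7,-1],[2,4]]; det(A-λI) = λ^2 - 11λ + 30.
λ = 6, 5: both positive.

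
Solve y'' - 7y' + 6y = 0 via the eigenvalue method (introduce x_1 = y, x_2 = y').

Let x_1 = y, x_2 = y'. Then x_1' = x_2 and x_2' = -6x_1 + 7x_2.
A = [[0,1],[-6,7]]; det(A-λI) = λ^2 - 7λ + 6.
Eigenvalues λ = 6, 1 with eigenvectors (1,6), (1,1).

y(t) = K_1e^(6t) + K_2e^(t)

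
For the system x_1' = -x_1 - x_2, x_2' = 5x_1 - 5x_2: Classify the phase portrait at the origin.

A = [[-1,-1],[5,-5]]; det(A-λI) = λ^2 + 6λ + 10.
λ = -3 ± i: negative real part.

stable spiral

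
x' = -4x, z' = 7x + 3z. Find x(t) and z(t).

x(t) = -c_1e^(-4t), z(t) = c_1e^(-4t) - c_2e^(3t)

Coefficient matrix A = [[-4, 0], [7, 3]].
Characteristic polynomial det(A - λI) = λ^2 + λ - 12 = 0.
Eigenvalues λ = -4, 3.
For λ=-4: (A-λI) row 2 is [7, 7], so an eigenvector is (-1, 1).
For λ=3: (A-λI) row 1 is [-7, 0], so an eigenvector is (0, -1).
General solution: c_1e^(-4t)(-1,1) + c_2e^(3t)(0,-1).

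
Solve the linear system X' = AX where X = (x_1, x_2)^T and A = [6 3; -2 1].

x_1(t) = K_1e^(3t) - 3K_2e^(4t), x_2(t) = -K_1e^(3t) + 2K_2e^(4t)

Coefficient matrix A = [[6, 3], [-2, 1]].
Characteristic polynomial det(A - λI) = λ^2 - 7λ + 12 = 0.
Eigenvalues λ = 3, 4.
For λ=3: (A-λI) row 1 is [3, 3], so an eigenvector is (1, -1).
For λ=4: (A-λI) row 1 is [2, 3], so an eigenvector is (-3, 2).
General solution: K_1e^(3t)(1,-1) + K_2e^(4t)(-3,2).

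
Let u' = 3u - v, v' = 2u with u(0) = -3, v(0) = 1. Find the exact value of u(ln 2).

A = [[3,-1],[2,0]]; eigenvalues λ = 1, 2.
Eigenvectors: (-1,-2) for λ=1, (1,1) for λ=2.
From the initial condition, c_1 = -4, c_2 = -7.
u(ln 2) = (-4)(2^1)(-1) + (-7)(2^2)(1) = -20.

-20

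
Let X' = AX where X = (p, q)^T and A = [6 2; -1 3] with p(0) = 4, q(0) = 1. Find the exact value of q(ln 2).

-64

A = [[6,2],[-1,3]]; eigenvalues λ = 4, 5.
Eigenvectors: (1,-1) for λ=4, (2,-1) for λ=5.
From the initial condition, c_1 = -6, c_2 = 5.
q(ln 2) = (-6)(2^4)(-1) + (5)(2^5)(-1) = -64.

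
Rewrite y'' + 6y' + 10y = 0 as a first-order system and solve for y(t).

y(t) = c_1e^(-3t)cos(t) + c_2e^(-3t)sin(t)

Let x_1 = y, x_2 = y'. Then x_1' = x_2 and x_2' = -10x_1 - 6x_2.
A = [[0,1],[-10,-6]]; det(A-λI) = λ^2 + 6λ + 10.
Eigenvalues λ = -3 ± i.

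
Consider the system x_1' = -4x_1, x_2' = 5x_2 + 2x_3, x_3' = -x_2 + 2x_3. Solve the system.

Coefficient matrix A = [[-4, 0, 0], [0, 5, 2], [0, -1, 2]].
det(A - λI) = 0 gives eigenvalues λ = 4, 3, -4.
For λ=4: eigenvector (0,-2,1).
For λ=3: eigenvector (0,-1,1).
For λ=-4: eigenvector (1,0,0).
General solution: c_1e^(4t)(0,-2,1) + c_2e^(3t)(0,-1,1) + c_3e^(-4t)(1,0,0).

x_1(t) = c_3e^(-4t), x_2(t) = -2c_1e^(4t) - c_2e^(3t), x_3(t) = c_1e^(4t) + c_2e^(3t)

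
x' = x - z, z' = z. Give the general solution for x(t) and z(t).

x(t) = -c_1e^(t) - c_2te^(t) - 3c_2e^(t), z(t) = c_2e^(t)

Coefficient matrix A = [[1, -1], [0, 1]].
Characteristic polynomial det(A - λI) = λ^2 - 2λ + 1 = 0.
Single eigenvalue λ = 1 with algebraic multiplicity 2.
Eigenvector v = (-1,0); generalized eigenvector w with (A-λI)w=v is (-3,1).
General solution: e^(t)[c_1·v + c_2·(t·v + w)].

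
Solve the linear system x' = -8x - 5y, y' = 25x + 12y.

x(t) = -K_1e^(2t)cos(5t) - K_2e^(2t)sin(5t), y(t) = -K_1e^(2t)sin(5t) + 2K_1e^(2t)cos(5t) + 2K_2e^(2t)sin(5t) + K_2e^(2t)cos(5t)

Coefficient matrix A = [[-8, -5], [25, 12]].
Characteristic polynomial det(A - λI) = λ^2 - 4λ + 29 = 0.
Eigenvalues λ = 2 ± 5i (complex conjugate pair).
For λ=2+5i: an eigenvector is (-1,2) - i(0,-1) = (-1, 2 + i).
A real fundamental pair from Re and Im of e^((2+5i)t)v: X_1 = e^(2t)(cos(5t)·(-1,2) + sin(5t)·(0,-1)), X_2 = e^(2t)(sin(5t)·(-1,2) - cos(5t)·(0,-1)).
General solution: K_1X_1 + K_2X_2.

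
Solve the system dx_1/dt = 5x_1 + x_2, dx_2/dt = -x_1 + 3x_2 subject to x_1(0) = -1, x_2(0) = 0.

x_1(t) = -te^(4t) - e^(4t), x_2(t) = te^(4t)

Coefficient matrix A = [[5, 1], [-1, 3]].
Characteristic polynomial det(A - λI) = λ^2 - 8λ + 16 = 0.
Single eigenvalue λ = 4 with algebraic multiplicity 2.
Eigenvector v = (-1,1); generalized eigenvector w with (A-λI)w=v is (2,-3).
General solution: e^(4t)[c_1·v + c_2·(t·v + w)].
Applying x_1(0)=-1, x_2(0)=0 gives c_1=3, c_2=1.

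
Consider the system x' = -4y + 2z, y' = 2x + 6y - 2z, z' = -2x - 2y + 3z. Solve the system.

x(t) = C_2e^(4t) - 2C_3e^(3t), y(t) = C_1e^(2t) - C_2e^(4t) + 2C_3e^(3t), z(t) = 2C_1e^(2t) + C_3e^(3t)

Coefficient matrix A = [[0, -4, 2], [2, 6, -2], [-2, -2, 3]].
det(A - λI) = 0 gives eigenvalues λ = 2, 4, 3.
For λ=2: eigenvector (0,1,2).
For λ=4: eigenvector (1,-1,0).
For λ=3: eigenvector (-2,2,1).
General solution: C_1e^(2t)(0,1,2) + C_2e^(4t)(1,-1,0) + C_3e^(3t)(-2,2,1).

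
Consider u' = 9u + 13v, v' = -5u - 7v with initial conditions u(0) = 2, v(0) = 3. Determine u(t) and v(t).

u(t) = 55e^(t)sin(t) + 2e^(t)cos(t), v(t) = -34e^(t)sin(t) + 3e^(t)cos(t)

Coefficient matrix A = [[9, 13], [-5, -7]].
Characteristic polynomial det(A - λI) = λ^2 - 2λ + 2 = 0.
Eigenvalues λ = 1 ± i (complex conjugate pair).
For λ=1+i: an eigenvector is (2,-1) - i(3,-2) = (2 - 3i, -1 + 2i).
A real fundamental pair from Re and Im of e^((1+i)t)v: X_1 = e^(t)(cos(t)·(2,-1) + sin(t)·(3,-2)), X_2 = e^(t)(sin(t)·(2,-1) - cos(t)·(3,-2)).
General solution: K_1X_1 + K_2X_2.
Applying u(0)=2, v(0)=3 gives K_1=13, K_2=8.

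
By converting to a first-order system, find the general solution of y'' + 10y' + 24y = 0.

Let x_1 = y, x_2 = y'. Then x_1' = x_2 and x_2' = -24x_1 - 10x_2.
A = [[0,1],[-24,-10]]; det(A-λI) = λ^2 + 10λ + 24.
Eigenvalues λ = -4, -6 with eigenvectors (1,-4), (1,-6).

y(t) = c_1e^(-4t) + c_2e^(-6t)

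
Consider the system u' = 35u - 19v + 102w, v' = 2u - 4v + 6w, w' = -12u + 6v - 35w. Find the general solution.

Coefficient matrix A = [[35, -19, 102], [2, -4, 6], [-12, 6, -35]].
det(A - λI) = 0 gives eigenvalues λ = 1, -2, -3.
For λ=1: eigenvector (-3,0,1).
For λ=-2: eigenvector (-5,1,2).
For λ=-3: eigenvector (-1,-2,0).
General solution: K_1e^(t)(-3,0,1) + K_2e^(-2t)(-5,1,2) + K_3e^(-3t)(-1,-2,0).

u(t) = -3K_1e^(t) - 5K_2e^(-2t) - K_3e^(-3t), v(t) = K_2e^(-2t) - 2K_3e^(-3t), w(t) = K_1e^(t) + 2K_2e^(-2t)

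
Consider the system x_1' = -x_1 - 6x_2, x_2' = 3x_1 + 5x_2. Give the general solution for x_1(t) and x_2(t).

x_1(t) = -C_1e^(2t)sin(3t) - C_1e^(2t)cos(3t) - C_2e^(2t)sin(3t) + C_2e^(2t)cos(3t), x_2(t) = C_1e^(2t)cos(3t) + C_2e^(2t)sin(3t)

Coefficient matrix A = [[-1, -6], [3, 5]].
Characteristic polynomial det(A - λI) = λ^2 - 4λ + 13 = 0.
Eigenvalues λ = 2 ± 3i (complex conjugate pair).
For λ=2+3i: an eigenvector is (-1,1) - i(-1,0) = (-1 + i, 1).
A real fundamental pair from Re and Im of e^((2+3i)t)v: X_1 = e^(2t)(cos(3t)·(-1,1) + sin(3t)·(-1,0)), X_2 = e^(2t)(sin(3t)·(-1,1) - cos(3t)·(-1,0)).
General solution: C_1X_1 + C_2X_2.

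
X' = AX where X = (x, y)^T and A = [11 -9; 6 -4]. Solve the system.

x(t) = -C_1e^(2t) - 3C_2e^(5t), y(t) = -C_1e^(2t) - 2C_2e^(5t)

Coefficient matrix A = [[11, -9], [6, -4]].
Characteristic polynomial det(A - λI) = λ^2 - 7λ + 10 = 0.
Eigenvalues λ = 2, 5.
For λ=2: (A-λI) row 1 is [9, -9], so an eigenvector is (-1, -1).
For λ=5: (A-λI) row 1 is [6, -9], so an eigenvector is (-3, -2).
General solution: C_1e^(2t)(-1,-1) + C_2e^(5t)(-3,-2).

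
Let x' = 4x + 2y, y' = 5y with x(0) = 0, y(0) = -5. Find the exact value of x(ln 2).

A = [[4,2],[0,5]]; eigenvalues λ = 5, 4.
Eigenvectors: (2,1) for λ=5, (-1,0) for λ=4.
From the initial condition, c_1 = -5, c_2 = -10.
x(ln 2) = (-5)(2^5)(2) + (-10)(2^4)(-1) = -160.

-160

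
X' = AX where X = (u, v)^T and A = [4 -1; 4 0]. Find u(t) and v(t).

u(t) = c_1e^(2t) + c_2te^(2t) + 2c_2e^(2t), v(t) = 2c_1e^(2t) + 2c_2te^(2t) + 3c_2e^(2t)

Coefficient matrix A = [[4, -1], [4, 0]].
Characteristic polynomial det(A - λI) = λ^2 - 4λ + 4 = 0.
Single eigenvalue λ = 2 with algebraic multiplicity 2.
Eigenvector v = (1,2); generalized eigenvector w with (A-λI)w=v is (2,3).
General solution: e^(2t)[c_1·v + c_2·(t·v + w)].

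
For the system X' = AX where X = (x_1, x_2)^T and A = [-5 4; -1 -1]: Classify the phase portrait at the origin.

A = [[-5,4],[-1,-1]]; det(A-λI) = λ^2 + 6λ + 9.
repeated λ = -3 with a single eigenvector.

stable improper node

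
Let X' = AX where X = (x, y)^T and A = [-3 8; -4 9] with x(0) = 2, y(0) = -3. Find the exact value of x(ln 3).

A = [[-3,8],[-4,9]]; eigenvalues λ = 1, 5.
Eigenvectors: (-2,-1) for λ=1, (1,1) for λ=5.
From the initial condition, c_1 = -5, c_2 = -8.
x(ln 3) = (-5)(3^1)(-2) + (-8)(3^5)(1) = -1914.

-1914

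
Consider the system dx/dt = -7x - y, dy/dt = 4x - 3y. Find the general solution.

x(t) = c_1e^(-5t) + c_2te^(-5t) - 2c_2e^(-5t), y(t) = -2c_1e^(-5t) - 2c_2te^(-5t) + 3c_2e^(-5t)

Coefficient matrix A = [[-7, -1], [4, -3]].
Characteristic polynomial det(A - λI) = λ^2 + 10λ + 25 = 0.
Single eigenvalue λ = -5 with algebraic multiplicity 2.
Eigenvector v = (1,-2); generalized eigenvector w with (A-λI)w=v is (-2,3).
General solution: e^(-5t)[c_1·v + c_2·(t·v + w)].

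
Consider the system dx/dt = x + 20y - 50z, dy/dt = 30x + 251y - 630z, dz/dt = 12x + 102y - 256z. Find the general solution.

x(t) = c_1e^(t) + 2c_2e^(-4t), y(t) = 15c_1e^(t) + 22c_2e^(-4t) + 5c_3e^(-t), z(t) = 6c_1e^(t) + 9c_2e^(-4t) + 2c_3e^(-t)

Coefficient matrix A = [[1, 20, -50], [30, 251, -630], [12, 102, -256]].
det(A - λI) = 0 gives eigenvalues λ = 1, -4, -1.
For λ=1: eigenvector (1,15,6).
For λ=-4: eigenvector (2,22,9).
For λ=-1: eigenvector (0,5,2).
General solution: c_1e^(t)(1,15,6) + c_2e^(-4t)(2,22,9) + c_3e^(-t)(0,5,2).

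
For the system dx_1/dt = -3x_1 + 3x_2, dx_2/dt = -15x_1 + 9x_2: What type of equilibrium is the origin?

A = [[-3,3],[-15,9]]; det(A-λI) = λ^2 - 6λ + 18.
λ = 3 ± 3i: positive real part.

unstable spiral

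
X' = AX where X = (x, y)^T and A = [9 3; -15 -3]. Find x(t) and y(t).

x(t) = -K_1e^(3t)cos(3t) - K_2e^(3t)sin(3t), y(t) = K_1e^(3t)sin(3t) + 2K_1e^(3t)cos(3t) + 2K_2e^(3t)sin(3t) - K_2e^(3t)cos(3t)

Coefficient matrix A = [[9, 3], [-15, -3]].
Characteristic polynomial det(A - λI) = λ^2 - 6λ + 18 = 0.
Eigenvalues λ = 3 ± 3i (complex conjugate pair).
For λ=3+3i: an eigenvector is (-1,2) - i(0,1) = (-1, 2 - i).
A real fundamental pair from Re and Im of e^((3+3i)t)v: X_1 = e^(3t)(cos(3t)·(-1,2) + sin(3t)·(0,1)), X_2 = e^(3t)(sin(3t)·(-1,2) - cos(3t)·(0,1)).
General solution: K_1X_1 + K_2X_2.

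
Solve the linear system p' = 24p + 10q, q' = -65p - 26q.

p(t) = -c_1e^(-t)sin(5t) - c_1e^(-t)cos(5t) - c_2e^(-t)sin(5t) + c_2e^(-t)cos(5t), q(t) = 3c_1e^(-t)sin(5t) + 2c_1e^(-t)cos(5t) + 2c_2e^(-t)sin(5t) - 3c_2e^(-t)cos(5t)

Coefficient matrix A = [[24, 10], [-65, -26]].
Characteristic polynomial det(A - λI) = λ^2 + 2λ + 26 = 0.
Eigenvalues λ = -1 ± 5i (complex conjugate pair).
For λ=-1+5i: an eigenvector is (-1,2) - i(-1,3) = (-1 + i, 2 - 3i).
A real fundamental pair from Re and Im of e^((-1+5i)t)v: X_1 = e^(-t)(cos(5t)·(-1,2) + sin(5t)·(-1,3)), X_2 = e^(-t)(sin(5t)·(-1,2) - cos(5t)·(-1,3)).
General solution: c_1X_1 + c_2X_2.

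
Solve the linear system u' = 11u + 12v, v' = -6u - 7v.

Coefficient matrix A = [[11, 12], [-6, -7]].
Characteristic polynomial det(A - λI) = λ^2 - 4λ - 5 = 0.
Eigenvalues λ = 5, -1.
For λ=5: (A-λI) row 1 is [6, 12], so an eigenvector is (2, -1).
For λ=-1: (A-λI) row 1 is [12, 12], so an eigenvector is (-1, 1).
General solution: K_1e^(5t)(2,-1) + K_2e^(-t)(-1,1).

u(t) = 2K_1e^(5t) - K_2e^(-t), v(t) = -K_1e^(5t) + K_2e^(-t)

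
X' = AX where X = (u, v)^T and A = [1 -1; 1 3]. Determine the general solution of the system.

u(t) = c_1e^(2t) + c_2te^(2t) - 2c_2e^(2t), v(t) = -c_1e^(2t) - c_2te^(2t) + c_2e^(2t)

Coefficient matrix A = [[1, -1], [1, 3]].
Characteristic polynomial det(A - λI) = λ^2 - 4λ + 4 = 0.
Single eigenvalue λ = 2 with algebraic multiplicity 2.
Eigenvector v = (1,-1); generalized eigenvector w with (A-λI)w=v is (-2,1).
General solution: e^(2t)[c_1·v + c_2·(t·v + w)].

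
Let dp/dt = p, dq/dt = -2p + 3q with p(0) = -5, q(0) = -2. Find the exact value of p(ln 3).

A = [[1,0],[-2,3]]; eigenvalues λ = 3, 1.
Eigenvectors: (0,1) for λ=3, (-1,-1) for λ=1.
From the initial condition, c_1 = 3, c_2 = 5.
p(ln 3) = (3)(3^3)(0) + (5)(3^1)(-1) = -15.

-15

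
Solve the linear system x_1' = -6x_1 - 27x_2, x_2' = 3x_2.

x_1(t) = 3K_1e^(3t) - K_2e^(-6t), x_2(t) = -K_1e^(3t)

Coefficient matrix A = [[-6, -27], [0, 3]].
Characteristic polynomial det(A - λI) = λ^2 + 3λ - 18 = 0.
Eigenvalues λ = 3, -6.
For λ=3: (A-λI) row 1 is [-9, -27], so an eigenvector is (3, -1).
For λ=-6: (A-λI) row 1 is [0, -27], so an eigenvector is (-1, 0).
General solution: K_1e^(3t)(3,-1) + K_2e^(-6t)(-1,0).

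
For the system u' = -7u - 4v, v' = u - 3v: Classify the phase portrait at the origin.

A = [[-7,-4],[1,-3]]; det(A-λI) = λ^2 + 10λ + 25.
repeated λ = -5 with a single eigenvector.

stable improper node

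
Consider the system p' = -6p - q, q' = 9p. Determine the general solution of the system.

Coefficient matrix A = [[-6, -1], [9, 0]].
Characteristic polynomial det(A - λI) = λ^2 + 6λ + 9 = 0.
Single eigenvalue λ = -3 with algebraic multiplicity 2.
Eigenvector v = (1,-3); generalized eigenvector w with (A-λI)w=v is (0,-1).
General solution: e^(-3t)[c_1·v + c_2·(t·v + w)].

p(t) = c_1e^(-3t) + c_2te^(-3t), q(t) = -3c_1e^(-3t) - 3c_2te^(-3t) - c_2e^(-3t)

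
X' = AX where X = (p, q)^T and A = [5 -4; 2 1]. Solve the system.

Coefficient matrix A = [[5, -4], [2, 1]].
Characteristic polynomial det(A - λI) = λ^2 - 6λ + 13 = 0.
Eigenvalues λ = 3 ± 2i (complex conjugate pair).
For λ=3+2i: an eigenvector is (1,1) - i(-1,0) = (1 + i, 1).
A real fundamental pair from Re and Im of e^((3+2i)t)v: X_1 = e^(3t)(cos(2t)·(1,1) + sin(2t)·(-1,0)), X_2 = e^(3t)(sin(2t)·(1,1) - cos(2t)·(-1,0)).
General solution: K_1X_1 + K_2X_2.

p(t) = -K_1e^(3t)sin(2t) + K_1e^(3t)cos(2t) + K_2e^(3t)sin(2t) + K_2e^(3t)cos(2t), q(t) = K_1e^(3t)cos(2t) + K_2e^(3t)sin(2t)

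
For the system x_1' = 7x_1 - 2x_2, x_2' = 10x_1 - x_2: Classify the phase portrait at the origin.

A = [[7,-2],[10,-1]]; det(A-λI) = λ^2 - 6λ + 13.
λ = 3 ± 2i: positive real part.

unstable spiral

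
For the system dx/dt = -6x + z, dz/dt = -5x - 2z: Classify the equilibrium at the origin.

A = [[-6,1],[-5,-2]]; det(A-λI) = λ^2 + 8λ + 17.
λ = -4 ± i: negative real part.

stable spiral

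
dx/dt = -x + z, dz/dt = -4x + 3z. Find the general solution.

x(t) = C_1e^(t) + C_2te^(t), z(t) = 2C_1e^(t) + 2C_2te^(t) + C_2e^(t)

Coefficient matrix A = [[-1, 1], [-4, 3]].
Characteristic polynomial det(A - λI) = λ^2 - 2λ + 1 = 0.
Single eigenvalue λ = 1 with algebraic multiplicity 2.
Eigenvector v = (1,2); generalized eigenvector w with (A-λI)w=v is (0,1).
General solution: e^(t)[C_1·v + C_2·(t·v + w)].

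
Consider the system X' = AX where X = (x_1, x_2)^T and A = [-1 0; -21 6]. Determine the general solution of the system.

Coefficient matrix A = [[-1, 0], [-21, 6]].
Characteristic polynomial det(A - λI) = λ^2 - 5λ - 6 = 0.
Eigenvalues λ = 6, -1.
For λ=6: (A-λI) row 1 is [-7, 0], so an eigenvector is (0, -1).
For λ=-1: (A-λI) row 2 is [-21, 7], so an eigenvector is (-1, -3).
General solution: K_1e^(6t)(0,-1) + K_2e^(-t)(-1,-3).

x_1(t) = -K_2e^(-t), x_2(t) = -K_1e^(6t) - 3K_2e^(-t)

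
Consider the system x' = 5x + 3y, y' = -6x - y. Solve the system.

Coefficient matrix A = [[5, 3], [-6, -1]].
Characteristic polynomial det(A - λI) = λ^2 - 4λ + 13 = 0.
Eigenvalues λ = 2 ± 3i (complex conjugate pair).
For λ=2+3i: an eigenvector is (1,-1) - i(0,-1) = (1, -1 + i).
A real fundamental pair from Re and Im of e^((2+3i)t)v: X_1 = e^(2t)(cos(3t)·(1,-1) + sin(3t)·(0,-1)), X_2 = e^(2t)(sin(3t)·(1,-1) - cos(3t)·(0,-1)).
General solution: K_1X_1 + K_2X_2.

x(t) = K_1e^(2t)cos(3t) + K_2e^(2t)sin(3t), y(t) = -K_1e^(2t)sin(3t) - K_1e^(2t)cos(3t) - K_2e^(2t)sin(3t) + K_2e^(2t)cos(3t)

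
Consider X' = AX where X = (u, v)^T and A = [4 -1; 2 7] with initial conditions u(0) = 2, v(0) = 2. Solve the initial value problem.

u(t) = -4e^(6t) + 6e^(5t), v(t) = 8e^(6t) - 6e^(5t)

Coefficient matrix A = [[4, -1], [2, 7]].
Characteristic polynomial det(A - λI) = λ^2 - 11λ + 30 = 0.
Eigenvalues λ = 6, 5.
For λ=6: (A-λI) row 1 is [-2, -1], so an eigenvector is (-1, 2).
For λ=5: (A-λI) row 1 is [-1, -1], so an eigenvector is (-1, 1).
General solution: K_1e^(6t)(-1,2) + K_2e^(5t)(-1,1).
Applying u(0)=2, v(0)=2 gives K_1=4, K_2=-6.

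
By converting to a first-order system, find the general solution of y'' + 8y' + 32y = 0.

y(t) = K_1e^(-4t)cos(4t) + K_2e^(-4t)sin(4t)

Let x_1 = y, x_2 = y'. Then x_1' = x_2 and x_2' = -32x_1 - 8x_2.
A = [[0,1],[-32,-8]]; det(A-λI) = λ^2 + 8λ + 32.
Eigenvalues λ = -4 ± 4i.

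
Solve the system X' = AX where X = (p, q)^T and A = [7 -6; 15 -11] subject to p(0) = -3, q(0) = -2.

p(t) = -5e^(-2t)sin(3t) - 3e^(-2t)cos(3t), q(t) = -9e^(-2t)sin(3t) - 2e^(-2t)cos(3t)

Coefficient matrix A = [[7, -6], [15, -11]].
Characteristic polynomial det(A - λI) = λ^2 + 4λ + 13 = 0.
Eigenvalues λ = -2 ± 3i (complex conjugate pair).
For λ=-2+3i: an eigenvector is (-1,-2) - i(1,1) = (-1 - i, -2 - i).
A real fundamental pair from Re and Im of e^((-2+3i)t)v: X_1 = e^(-2t)(cos(3t)·(-1,-2) + sin(3t)·(1,1)), X_2 = e^(-2t)(sin(3t)·(-1,-2) - cos(3t)·(1,1)).
General solution: K_1X_1 + K_2X_2.
Applying p(0)=-3, q(0)=-2 gives K_1=-1, K_2=4.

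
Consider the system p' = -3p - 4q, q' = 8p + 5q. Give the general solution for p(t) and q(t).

Coefficient matrix A = [[-3, -4], [8, 5]].
Characteristic polynomial det(A - λI) = λ^2 - 2λ + 17 = 0.
Eigenvalues λ = 1 ± 4i (complex conjugate pair).
For λ=1+4i: an eigenvector is (1,-1) - i(0,1) = (1, -1 - i).
A real fundamental pair from Re and Im of e^((1+4i)t)v: X_1 = e^(t)(cos(4t)·(1,-1) + sin(4t)·(0,1)), X_2 = e^(t)(sin(4t)·(1,-1) - cos(4t)·(0,1)).
General solution: C_1X_1 + C_2X_2.

p(t) = C_1e^(t)cos(4t) + C_2e^(t)sin(4t), q(t) = C_1e^(t)sin(4t) - C_1e^(t)cos(4t) - C_2e^(t)sin(4t) - C_2e^(t)cos(4t)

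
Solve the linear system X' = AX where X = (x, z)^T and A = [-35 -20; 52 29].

x(t) = -2c_1e^(-3t)sin(4t) - c_1e^(-3t)cos(4t) - c_2e^(-3t)sin(4t) + 2c_2e^(-3t)cos(4t), z(t) = 3c_1e^(-3t)sin(4t) + 2c_1e^(-3t)cos(4t) + 2c_2e^(-3t)sin(4t) - 3c_2e^(-3t)cos(4t)

Coefficient matrix A = [[-35, -20], [52, 29]].
Characteristic polynomial det(A - λI) = λ^2 + 6λ + 25 = 0.
Eigenvalues λ = -3 ± 4i (complex conjugate pair).
For λ=-3+4i: an eigenvector is (-1,2) - i(-2,3) = (-1 + 2i, 2 - 3i).
A real fundamental pair from Re and Im of e^((-3+4i)t)v: X_1 = e^(-3t)(cos(4t)·(-1,2) + sin(4t)·(-2,3)), X_2 = e^(-3t)(sin(4t)·(-1,2) - cos(4t)·(-2,3)).
General solution: c_1X_1 + c_2X_2.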